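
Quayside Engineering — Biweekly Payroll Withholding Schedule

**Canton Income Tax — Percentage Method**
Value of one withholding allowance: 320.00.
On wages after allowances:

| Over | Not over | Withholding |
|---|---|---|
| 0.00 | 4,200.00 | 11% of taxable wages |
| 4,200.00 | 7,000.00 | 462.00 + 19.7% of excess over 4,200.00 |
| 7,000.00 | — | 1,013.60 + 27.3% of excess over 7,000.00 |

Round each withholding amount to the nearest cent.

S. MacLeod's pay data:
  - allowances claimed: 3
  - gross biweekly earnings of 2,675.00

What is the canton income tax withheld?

Canton Income Tax: taxable = 2,675.00 − 3×320.00 = 1,715.00
  11% × 1,715.00 = 188.65

188.65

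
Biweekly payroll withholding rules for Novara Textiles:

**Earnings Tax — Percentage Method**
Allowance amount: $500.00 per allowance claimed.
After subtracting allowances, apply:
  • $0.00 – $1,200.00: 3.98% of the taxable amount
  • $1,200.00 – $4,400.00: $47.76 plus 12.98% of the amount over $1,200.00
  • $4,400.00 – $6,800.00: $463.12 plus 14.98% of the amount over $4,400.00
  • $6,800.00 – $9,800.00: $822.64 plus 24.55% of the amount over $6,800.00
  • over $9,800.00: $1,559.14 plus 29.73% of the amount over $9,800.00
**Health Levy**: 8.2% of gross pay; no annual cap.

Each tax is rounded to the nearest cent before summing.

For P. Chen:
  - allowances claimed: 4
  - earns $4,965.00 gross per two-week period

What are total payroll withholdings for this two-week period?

$683.99

Earnings Tax: taxable = $4,965.00 − 4×$500.00 = $2,965.00
  $47.76 + 12.98% × ($2,965.00 − $1,200.00) = $47.76 + 12.98% × $1,765.00 = $276.86
Health Levy: 8.2% × $4,965.00 = $407.13
Total: $276.86 + $407.13 = $683.99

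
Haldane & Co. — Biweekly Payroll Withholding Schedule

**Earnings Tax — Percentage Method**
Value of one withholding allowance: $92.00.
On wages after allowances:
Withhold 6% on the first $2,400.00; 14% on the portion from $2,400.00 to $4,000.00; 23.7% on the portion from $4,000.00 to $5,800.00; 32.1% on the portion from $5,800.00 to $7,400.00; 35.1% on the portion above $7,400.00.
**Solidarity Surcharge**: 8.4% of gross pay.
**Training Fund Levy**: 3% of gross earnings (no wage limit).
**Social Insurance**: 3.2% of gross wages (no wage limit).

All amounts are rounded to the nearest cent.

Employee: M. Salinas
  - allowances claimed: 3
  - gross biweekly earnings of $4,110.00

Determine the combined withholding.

Earnings Tax: taxable = $4,110.00 − 3×$92.00 = $3,834.00
  $144.00 + 14% × ($3,834.00 − $2,400.00) = $144.00 + 14% × $1,434.00 = $344.76
Solidarity Surcharge: 8.4% × $4,110.00 = $345.24
Training Fund Levy: 3% × $4,110.00 = $123.30
Social Insurance: 3.2% × $4,110.00 = $131.52
Total: $344.76 + $345.24 + $123.30 + $131.52 = $944.82

$944.82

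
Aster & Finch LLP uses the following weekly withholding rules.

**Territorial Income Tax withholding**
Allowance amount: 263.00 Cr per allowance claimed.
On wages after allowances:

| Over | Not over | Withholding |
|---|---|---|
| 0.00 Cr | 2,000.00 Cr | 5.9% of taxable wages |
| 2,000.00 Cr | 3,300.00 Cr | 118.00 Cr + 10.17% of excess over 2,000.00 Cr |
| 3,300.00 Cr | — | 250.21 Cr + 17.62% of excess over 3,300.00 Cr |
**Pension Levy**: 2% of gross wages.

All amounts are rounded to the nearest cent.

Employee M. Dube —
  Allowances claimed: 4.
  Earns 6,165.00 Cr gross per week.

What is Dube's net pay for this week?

Territorial Income Tax: taxable = 6,165.00 Cr − 4×263.00 Cr = 5,113.00 Cr
  250.21 Cr + 17.62% × (5,113.00 Cr − 3,300.00 Cr) = 250.21 Cr + 17.62% × 1,813.00 Cr = 569.66 Cr
Pension Levy: 2% × 6,165.00 Cr = 123.30 Cr
Total withheld: 569.66 Cr + 123.30 Cr = 692.96 Cr
Net pay: 6,165.00 Cr − 692.96 Cr = 5,472.04 Cr

5,472.04 Cr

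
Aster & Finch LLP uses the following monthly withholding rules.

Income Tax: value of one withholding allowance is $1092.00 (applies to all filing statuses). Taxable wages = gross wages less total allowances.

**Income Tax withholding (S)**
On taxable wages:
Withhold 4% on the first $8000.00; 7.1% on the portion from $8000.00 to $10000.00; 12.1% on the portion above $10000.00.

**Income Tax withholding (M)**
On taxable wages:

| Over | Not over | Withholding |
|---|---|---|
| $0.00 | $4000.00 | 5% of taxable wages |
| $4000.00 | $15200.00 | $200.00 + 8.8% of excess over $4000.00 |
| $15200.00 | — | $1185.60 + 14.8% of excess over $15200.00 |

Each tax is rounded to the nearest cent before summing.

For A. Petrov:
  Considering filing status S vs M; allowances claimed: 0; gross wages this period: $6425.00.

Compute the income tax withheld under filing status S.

Income Tax (S): taxable = $6425.00
  4% × $6425.00 = $257.00

$257.00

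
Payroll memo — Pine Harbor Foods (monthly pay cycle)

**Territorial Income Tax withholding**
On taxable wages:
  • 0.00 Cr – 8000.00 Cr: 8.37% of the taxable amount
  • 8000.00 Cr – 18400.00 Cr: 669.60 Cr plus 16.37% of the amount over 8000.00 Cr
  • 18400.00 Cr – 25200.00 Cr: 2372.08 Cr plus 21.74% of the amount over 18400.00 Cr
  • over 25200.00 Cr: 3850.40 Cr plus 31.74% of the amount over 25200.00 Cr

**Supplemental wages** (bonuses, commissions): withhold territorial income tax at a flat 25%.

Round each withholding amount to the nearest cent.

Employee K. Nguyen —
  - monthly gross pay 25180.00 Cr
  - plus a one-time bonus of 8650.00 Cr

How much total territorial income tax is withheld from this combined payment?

Territorial Income Tax: taxable = 25180.00 Cr
  2372.08 Cr + 21.74% × (25180.00 Cr − 18400.00 Cr) = 2372.08 Cr + 21.74% × 6780.00 Cr = 3846.05 Cr
Supplemental (25% flat on bonus): 25% × 8650.00 Cr = 2162.50 Cr
Total territorial income tax: 3846.05 Cr + 2162.50 Cr = 6008.55 Cr

6008.55 Cr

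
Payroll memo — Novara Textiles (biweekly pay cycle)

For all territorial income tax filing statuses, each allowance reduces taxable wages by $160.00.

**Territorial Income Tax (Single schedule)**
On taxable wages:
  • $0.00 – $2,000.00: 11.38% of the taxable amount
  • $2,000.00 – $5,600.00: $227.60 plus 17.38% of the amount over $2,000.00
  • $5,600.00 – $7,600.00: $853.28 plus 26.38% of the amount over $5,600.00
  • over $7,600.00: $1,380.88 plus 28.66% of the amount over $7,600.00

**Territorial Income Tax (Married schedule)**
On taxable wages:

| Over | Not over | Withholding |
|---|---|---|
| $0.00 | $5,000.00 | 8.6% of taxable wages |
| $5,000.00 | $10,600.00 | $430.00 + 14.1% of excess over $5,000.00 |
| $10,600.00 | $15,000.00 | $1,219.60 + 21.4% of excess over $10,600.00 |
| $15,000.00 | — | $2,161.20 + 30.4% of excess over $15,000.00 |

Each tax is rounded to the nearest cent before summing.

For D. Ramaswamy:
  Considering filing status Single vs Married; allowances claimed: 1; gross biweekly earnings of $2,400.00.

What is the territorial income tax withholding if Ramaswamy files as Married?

Territorial Income Tax (Married): taxable = $2,400.00 − 1×$160.00 = $2,240.00
  8.6% × $2,240.00 = $192.64

$192.64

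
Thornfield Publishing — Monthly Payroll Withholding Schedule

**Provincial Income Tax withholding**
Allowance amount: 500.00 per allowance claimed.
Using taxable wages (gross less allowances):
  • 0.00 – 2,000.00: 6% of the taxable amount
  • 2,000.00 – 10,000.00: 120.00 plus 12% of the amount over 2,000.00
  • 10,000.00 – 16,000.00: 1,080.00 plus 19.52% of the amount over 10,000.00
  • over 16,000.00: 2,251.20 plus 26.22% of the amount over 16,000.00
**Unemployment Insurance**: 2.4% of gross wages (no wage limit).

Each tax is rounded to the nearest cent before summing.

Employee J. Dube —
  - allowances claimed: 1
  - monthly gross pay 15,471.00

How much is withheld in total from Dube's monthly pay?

2,421.64

Provincial Income Tax: taxable = 15,471.00 − 1×500.00 = 14,971.00
  1,080.00 + 19.52% × (14,971.00 − 10,000.00) = 1,080.00 + 19.52% × 4,971.00 = 2,050.34
Unemployment Insurance: 2.4% × 15,471.00 = 371.30
Total: 2,050.34 + 371.30 = 2,421.64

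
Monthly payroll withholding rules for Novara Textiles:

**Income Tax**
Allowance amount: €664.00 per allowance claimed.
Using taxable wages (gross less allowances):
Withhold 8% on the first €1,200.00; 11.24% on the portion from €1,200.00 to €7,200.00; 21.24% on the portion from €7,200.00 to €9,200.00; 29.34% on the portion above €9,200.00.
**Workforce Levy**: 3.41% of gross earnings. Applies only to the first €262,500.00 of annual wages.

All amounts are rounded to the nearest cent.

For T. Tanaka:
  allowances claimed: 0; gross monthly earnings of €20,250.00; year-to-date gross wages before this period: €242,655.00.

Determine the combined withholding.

€5,113.98

Income Tax: taxable = €20,250.00
  €1,195.20 + 29.34% × (€20,250.00 − €9,200.00) = €1,195.20 + 29.34% × €11,050.00 = €4,437.27
Workforce Levy: cap €262,500.00 − YTD €242,655.00 = €19,845.00 subject; 3.41% × €19,845.00 = €676.71
Total: €4,437.27 + €676.71 = €5,113.98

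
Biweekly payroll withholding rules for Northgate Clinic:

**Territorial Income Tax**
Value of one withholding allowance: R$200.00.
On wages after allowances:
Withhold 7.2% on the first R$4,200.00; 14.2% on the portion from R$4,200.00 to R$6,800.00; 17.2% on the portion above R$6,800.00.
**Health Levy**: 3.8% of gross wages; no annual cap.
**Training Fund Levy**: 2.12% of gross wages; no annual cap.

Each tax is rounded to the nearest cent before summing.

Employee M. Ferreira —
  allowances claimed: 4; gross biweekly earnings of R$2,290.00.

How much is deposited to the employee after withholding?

Territorial Income Tax: taxable = R$2,290.00 − 4×R$200.00 = R$1,490.00
  7.2% × R$1,490.00 = R$107.28
Health Levy: 3.8% × R$2,290.00 = R$87.02
Training Fund Levy: 2.12% × R$2,290.00 = R$48.55
Total withheld: R$107.28 + R$87.02 + R$48.55 = R$242.85
Net pay: R$2,290.00 − R$242.85 = R$2,047.15

R$2,047.15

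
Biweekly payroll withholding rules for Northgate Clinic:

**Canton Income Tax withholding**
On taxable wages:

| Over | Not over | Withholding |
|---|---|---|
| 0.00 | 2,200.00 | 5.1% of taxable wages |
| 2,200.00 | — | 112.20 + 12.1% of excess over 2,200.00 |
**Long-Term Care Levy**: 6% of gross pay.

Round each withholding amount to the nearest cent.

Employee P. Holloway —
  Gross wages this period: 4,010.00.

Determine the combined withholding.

571.81

Canton Income Tax: taxable = 4,010.00
  112.20 + 12.1% × (4,010.00 − 2,200.00) = 112.20 + 12.1% × 1,810.00 = 331.21
Long-Term Care Levy: 6% × 4,010.00 = 240.60
Total: 331.21 + 240.60 = 571.81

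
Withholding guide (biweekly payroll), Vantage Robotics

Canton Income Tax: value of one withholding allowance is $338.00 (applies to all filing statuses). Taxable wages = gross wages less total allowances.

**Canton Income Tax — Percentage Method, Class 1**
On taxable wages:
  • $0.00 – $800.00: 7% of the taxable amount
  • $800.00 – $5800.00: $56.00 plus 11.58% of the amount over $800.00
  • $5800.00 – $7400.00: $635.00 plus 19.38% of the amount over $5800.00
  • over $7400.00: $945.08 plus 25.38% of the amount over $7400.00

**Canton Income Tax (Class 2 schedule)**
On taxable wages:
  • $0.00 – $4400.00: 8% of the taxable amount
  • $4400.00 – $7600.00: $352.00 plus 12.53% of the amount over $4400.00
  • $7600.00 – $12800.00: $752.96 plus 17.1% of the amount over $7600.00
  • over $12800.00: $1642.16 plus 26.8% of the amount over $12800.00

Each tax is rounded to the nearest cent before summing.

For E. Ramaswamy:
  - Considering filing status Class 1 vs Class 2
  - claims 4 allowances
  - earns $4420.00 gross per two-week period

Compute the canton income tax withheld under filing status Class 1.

Canton Income Tax (Class 1): taxable = $4420.00 − 4×$338.00 = $3068.00
  $56.00 + 11.58% × ($3068.00 − $800.00) = $56.00 + 11.58% × $2268.00 = $318.63

$318.63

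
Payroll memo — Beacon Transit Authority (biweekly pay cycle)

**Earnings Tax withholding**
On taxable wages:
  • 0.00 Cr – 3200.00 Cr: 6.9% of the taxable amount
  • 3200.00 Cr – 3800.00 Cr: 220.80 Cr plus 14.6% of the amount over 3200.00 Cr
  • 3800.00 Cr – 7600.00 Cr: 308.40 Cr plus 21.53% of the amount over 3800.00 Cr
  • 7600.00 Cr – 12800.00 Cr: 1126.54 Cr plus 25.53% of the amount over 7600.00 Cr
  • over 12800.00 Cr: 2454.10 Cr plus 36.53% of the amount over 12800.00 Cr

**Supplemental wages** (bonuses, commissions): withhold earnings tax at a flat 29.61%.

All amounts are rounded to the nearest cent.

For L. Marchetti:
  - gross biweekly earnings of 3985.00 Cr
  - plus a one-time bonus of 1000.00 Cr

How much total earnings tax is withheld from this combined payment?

644.33 Cr

Earnings Tax: taxable = 3985.00 Cr
  308.40 Cr + 21.53% × (3985.00 Cr − 3800.00 Cr) = 308.40 Cr + 21.53% × 185.00 Cr = 348.23 Cr
Supplemental (29.61% flat on bonus): 29.61% × 1000.00 Cr = 296.10 Cr
Total earnings tax: 348.23 Cr + 296.10 Cr = 644.33 Cr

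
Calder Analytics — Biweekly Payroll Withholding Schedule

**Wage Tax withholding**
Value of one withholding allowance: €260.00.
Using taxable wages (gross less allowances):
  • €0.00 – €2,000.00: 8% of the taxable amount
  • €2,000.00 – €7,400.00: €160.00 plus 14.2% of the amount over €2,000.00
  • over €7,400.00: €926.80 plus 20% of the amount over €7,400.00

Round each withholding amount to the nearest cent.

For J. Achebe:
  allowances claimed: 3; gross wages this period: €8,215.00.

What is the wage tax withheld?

€933.80

Wage Tax: taxable = €8,215.00 − 3×€260.00 = €7,435.00
  €926.80 + 20% × (€7,435.00 − €7,400.00) = €926.80 + 20% × €35.00 = €933.80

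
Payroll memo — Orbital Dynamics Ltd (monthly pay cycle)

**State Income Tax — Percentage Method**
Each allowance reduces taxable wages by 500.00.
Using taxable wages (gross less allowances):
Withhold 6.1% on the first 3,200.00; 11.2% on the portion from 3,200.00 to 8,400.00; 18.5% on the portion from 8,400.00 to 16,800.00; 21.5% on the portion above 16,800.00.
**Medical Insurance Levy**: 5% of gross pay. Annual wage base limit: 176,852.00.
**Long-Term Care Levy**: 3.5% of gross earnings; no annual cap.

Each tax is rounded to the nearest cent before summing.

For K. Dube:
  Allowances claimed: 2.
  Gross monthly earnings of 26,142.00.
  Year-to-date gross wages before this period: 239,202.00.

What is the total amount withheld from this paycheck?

5,040.10

State Income Tax: taxable = 26,142.00 − 2×500.00 = 25,142.00
  2,331.60 + 21.5% × (25,142.00 − 16,800.00) = 2,331.60 + 21.5% × 8,342.00 = 4,125.13
Medical Insurance Levy: YTD 239,202.00 ≥ cap 176,852.00 → 0.00
Long-Term Care Levy: 3.5% × 26,142.00 = 914.97
Total: 4,125.13 + 0.00 + 914.97 = 5,040.10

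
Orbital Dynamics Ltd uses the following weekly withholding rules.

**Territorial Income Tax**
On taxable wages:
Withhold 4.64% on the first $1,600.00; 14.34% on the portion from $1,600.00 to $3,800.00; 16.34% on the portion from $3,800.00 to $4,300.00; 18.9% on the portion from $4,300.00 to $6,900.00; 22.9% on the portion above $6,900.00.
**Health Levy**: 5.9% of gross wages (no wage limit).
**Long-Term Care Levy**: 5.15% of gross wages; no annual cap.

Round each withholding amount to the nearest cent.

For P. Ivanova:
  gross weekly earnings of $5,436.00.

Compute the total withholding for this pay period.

Territorial Income Tax: taxable = $5,436.00
  $471.42 + 18.9% × ($5,436.00 − $4,300.00) = $471.42 + 18.9% × $1,136.00 = $686.12
Health Levy: 5.9% × $5,436.00 = $320.72
Long-Term Care Levy: 5.15% × $5,436.00 = $279.95
Total: $686.12 + $320.72 + $279.95 = $1,286.79

$1,286.79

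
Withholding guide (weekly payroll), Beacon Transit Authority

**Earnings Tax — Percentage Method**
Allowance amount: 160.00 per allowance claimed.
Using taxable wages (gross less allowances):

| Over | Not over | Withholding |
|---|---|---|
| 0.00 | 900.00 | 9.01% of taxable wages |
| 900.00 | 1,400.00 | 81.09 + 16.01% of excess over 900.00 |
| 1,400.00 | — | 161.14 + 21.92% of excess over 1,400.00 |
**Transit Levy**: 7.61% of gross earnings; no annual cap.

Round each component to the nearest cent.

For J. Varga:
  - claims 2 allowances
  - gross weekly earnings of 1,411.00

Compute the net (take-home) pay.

Earnings Tax: taxable = 1,411.00 − 2×160.00 = 1,091.00
  81.09 + 16.01% × (1,091.00 − 900.00) = 81.09 + 16.01% × 191.00 = 111.67
Transit Levy: 7.61% × 1,411.00 = 107.38
Total withheld: 111.67 + 107.38 = 219.05
Net pay: 1,411.00 − 219.05 = 1,191.95

1,191.95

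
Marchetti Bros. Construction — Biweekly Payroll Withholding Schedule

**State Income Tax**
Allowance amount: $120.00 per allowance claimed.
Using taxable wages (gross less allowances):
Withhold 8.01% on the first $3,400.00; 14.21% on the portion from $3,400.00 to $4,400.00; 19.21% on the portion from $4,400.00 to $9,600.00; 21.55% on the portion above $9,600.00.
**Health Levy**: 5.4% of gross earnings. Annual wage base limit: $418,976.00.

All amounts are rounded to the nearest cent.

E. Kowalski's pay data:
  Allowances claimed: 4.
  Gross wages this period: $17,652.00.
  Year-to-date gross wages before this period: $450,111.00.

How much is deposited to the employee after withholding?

$14,606.87

State Income Tax: taxable = $17,652.00 − 4×$120.00 = $17,172.00
  $1,413.36 + 21.55% × ($17,172.00 − $9,600.00) = $1,413.36 + 21.55% × $7,572.00 = $3,045.13
Health Levy: YTD $450,111.00 ≥ cap $418,976.00 → $0.00
Total withheld: $3,045.13 + $0.00 = $3,045.13
Net pay: $17,652.00 − $3,045.13 = $14,606.87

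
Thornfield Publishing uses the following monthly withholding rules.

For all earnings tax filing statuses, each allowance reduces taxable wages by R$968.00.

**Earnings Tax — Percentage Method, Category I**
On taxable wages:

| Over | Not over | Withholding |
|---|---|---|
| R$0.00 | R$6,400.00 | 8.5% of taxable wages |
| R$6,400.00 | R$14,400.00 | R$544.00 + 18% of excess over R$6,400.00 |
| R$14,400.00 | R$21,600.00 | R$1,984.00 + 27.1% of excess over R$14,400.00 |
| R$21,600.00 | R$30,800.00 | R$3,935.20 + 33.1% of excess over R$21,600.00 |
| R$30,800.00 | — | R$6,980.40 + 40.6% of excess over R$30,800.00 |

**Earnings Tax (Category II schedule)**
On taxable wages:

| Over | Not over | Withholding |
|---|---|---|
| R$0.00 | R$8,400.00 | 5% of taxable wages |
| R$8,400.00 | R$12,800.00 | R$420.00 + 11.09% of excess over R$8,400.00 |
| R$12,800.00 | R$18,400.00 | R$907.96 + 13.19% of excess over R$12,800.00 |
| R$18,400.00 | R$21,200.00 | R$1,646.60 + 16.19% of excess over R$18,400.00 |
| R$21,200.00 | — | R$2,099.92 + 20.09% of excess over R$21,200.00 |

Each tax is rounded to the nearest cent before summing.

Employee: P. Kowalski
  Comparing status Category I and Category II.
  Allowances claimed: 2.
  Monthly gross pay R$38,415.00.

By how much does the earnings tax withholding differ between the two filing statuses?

Earnings Tax (Category I): taxable = R$38,415.00 − 2×R$968.00 = R$36,479.00
  R$6,980.40 + 40.6% × (R$36,479.00 − R$30,800.00) = R$6,980.40 + 40.6% × R$5,679.00 = R$9,286.07
Earnings Tax (Category II): taxable = R$38,415.00 − 2×R$968.00 = R$36,479.00
  R$2,099.92 + 20.09% × (R$36,479.00 − R$21,200.00) = R$2,099.92 + 20.09% × R$15,279.00 = R$5,169.47
Difference: |R$9,286.07 − R$5,169.47| = R$4,116.60 (higher under Category I)

R$4,116.60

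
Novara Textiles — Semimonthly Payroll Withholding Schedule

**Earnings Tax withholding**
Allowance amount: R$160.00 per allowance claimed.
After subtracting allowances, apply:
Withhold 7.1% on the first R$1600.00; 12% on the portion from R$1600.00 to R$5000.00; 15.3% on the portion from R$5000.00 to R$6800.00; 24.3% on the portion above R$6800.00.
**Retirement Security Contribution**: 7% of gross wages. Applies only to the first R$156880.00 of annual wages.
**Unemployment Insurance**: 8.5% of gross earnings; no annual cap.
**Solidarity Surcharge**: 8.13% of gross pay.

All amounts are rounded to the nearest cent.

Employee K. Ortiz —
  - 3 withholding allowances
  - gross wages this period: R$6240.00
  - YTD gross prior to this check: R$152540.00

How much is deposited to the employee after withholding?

R$4260.61

Earnings Tax: taxable = R$6240.00 − 3×R$160.00 = R$5760.00
  R$521.60 + 15.3% × (R$5760.00 − R$5000.00) = R$521.60 + 15.3% × R$760.00 = R$637.88
Retirement Security Contribution: cap R$156880.00 − YTD R$152540.00 = R$4340.00 subject; 7% × R$4340.00 = R$303.80
Unemployment Insurance: 8.5% × R$6240.00 = R$530.40
Solidarity Surcharge: 8.13% × R$6240.00 = R$507.31
Total withheld: R$637.88 + R$303.80 + R$530.40 + R$507.31 = R$1979.39
Net pay: R$6240.00 − R$1979.39 = R$4260.61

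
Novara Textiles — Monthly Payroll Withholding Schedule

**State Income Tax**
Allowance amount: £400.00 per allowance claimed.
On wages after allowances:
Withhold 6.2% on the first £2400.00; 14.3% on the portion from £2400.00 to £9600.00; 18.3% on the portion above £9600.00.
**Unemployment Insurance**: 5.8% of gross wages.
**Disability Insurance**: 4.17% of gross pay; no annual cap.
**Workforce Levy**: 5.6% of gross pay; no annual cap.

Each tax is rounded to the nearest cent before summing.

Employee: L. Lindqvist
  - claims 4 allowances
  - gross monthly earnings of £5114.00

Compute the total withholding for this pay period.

£1104.34

State Income Tax: taxable = £5114.00 − 4×£400.00 = £3514.00
  £148.80 + 14.3% × (£3514.00 − £2400.00) = £148.80 + 14.3% × £1114.00 = £308.10
Unemployment Insurance: 5.8% × £5114.00 = £296.61
Disability Insurance: 4.17% × £5114.00 = £213.25
Workforce Levy: 5.6% × £5114.00 = £286.38
Total: £308.10 + £296.61 + £213.25 + £286.38 = £1104.34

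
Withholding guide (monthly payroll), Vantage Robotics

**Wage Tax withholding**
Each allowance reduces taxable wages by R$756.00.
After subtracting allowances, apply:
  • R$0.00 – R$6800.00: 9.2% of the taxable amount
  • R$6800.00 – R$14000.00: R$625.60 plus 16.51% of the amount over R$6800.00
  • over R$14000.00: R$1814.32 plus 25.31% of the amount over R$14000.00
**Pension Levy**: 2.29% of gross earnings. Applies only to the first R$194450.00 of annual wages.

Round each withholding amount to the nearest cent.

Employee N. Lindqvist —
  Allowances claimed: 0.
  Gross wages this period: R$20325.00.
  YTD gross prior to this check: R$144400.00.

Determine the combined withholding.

Wage Tax: taxable = R$20325.00
  R$1814.32 + 25.31% × (R$20325.00 − R$14000.00) = R$1814.32 + 25.31% × R$6325.00 = R$3415.18
Pension Levy: 2.29% × R$20325.00 = R$465.44
Total: R$3415.18 + R$465.44 = R$3880.62

R$3880.62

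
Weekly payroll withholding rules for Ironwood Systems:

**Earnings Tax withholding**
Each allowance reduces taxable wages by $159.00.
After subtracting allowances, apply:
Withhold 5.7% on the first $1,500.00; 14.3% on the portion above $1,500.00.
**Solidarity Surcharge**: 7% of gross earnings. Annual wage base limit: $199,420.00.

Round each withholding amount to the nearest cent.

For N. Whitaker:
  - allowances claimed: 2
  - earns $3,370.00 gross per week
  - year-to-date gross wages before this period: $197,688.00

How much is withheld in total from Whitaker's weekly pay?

$428.68

Earnings Tax: taxable = $3,370.00 − 2×$159.00 = $3,052.00
  $85.50 + 14.3% × ($3,052.00 − $1,500.00) = $85.50 + 14.3% × $1,552.00 = $307.44
Solidarity Surcharge: cap $199,420.00 − YTD $197,688.00 = $1,732.00 subject; 7% × $1,732.00 = $121.24
Total: $307.44 + $121.24 = $428.68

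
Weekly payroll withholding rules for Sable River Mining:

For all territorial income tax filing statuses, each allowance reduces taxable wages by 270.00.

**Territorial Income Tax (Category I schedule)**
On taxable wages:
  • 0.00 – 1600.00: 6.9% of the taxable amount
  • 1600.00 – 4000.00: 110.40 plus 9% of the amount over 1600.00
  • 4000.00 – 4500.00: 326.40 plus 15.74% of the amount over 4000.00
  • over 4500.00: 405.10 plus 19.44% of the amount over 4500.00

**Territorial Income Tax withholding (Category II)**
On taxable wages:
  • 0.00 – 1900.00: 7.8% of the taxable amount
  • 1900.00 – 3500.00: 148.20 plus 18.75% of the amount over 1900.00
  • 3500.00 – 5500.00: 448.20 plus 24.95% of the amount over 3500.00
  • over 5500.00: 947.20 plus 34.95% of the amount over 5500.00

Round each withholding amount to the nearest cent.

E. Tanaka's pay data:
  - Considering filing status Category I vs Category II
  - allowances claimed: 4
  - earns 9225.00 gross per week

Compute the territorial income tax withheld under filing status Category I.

Territorial Income Tax (Category I): taxable = 9225.00 − 4×270.00 = 8145.00
  405.10 + 19.44% × (8145.00 − 4500.00) = 405.10 + 19.44% × 3645.00 = 1113.69

1113.69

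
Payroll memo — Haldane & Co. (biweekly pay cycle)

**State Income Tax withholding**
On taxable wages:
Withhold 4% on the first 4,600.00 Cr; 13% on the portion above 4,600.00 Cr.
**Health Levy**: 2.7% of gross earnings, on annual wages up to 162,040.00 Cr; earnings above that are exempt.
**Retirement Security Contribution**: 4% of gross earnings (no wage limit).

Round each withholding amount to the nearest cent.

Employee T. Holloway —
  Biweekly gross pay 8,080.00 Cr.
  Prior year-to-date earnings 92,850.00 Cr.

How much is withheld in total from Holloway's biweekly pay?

1,177.76 Cr

State Income Tax: taxable = 8,080.00 Cr
  184.00 Cr + 13% × (8,080.00 Cr − 4,600.00 Cr) = 184.00 Cr + 13% × 3,480.00 Cr = 636.40 Cr
Health Levy: 2.7% × 8,080.00 Cr = 218.16 Cr
Retirement Security Contribution: 4% × 8,080.00 Cr = 323.20 Cr
Total: 636.40 Cr + 218.16 Cr + 323.20 Cr = 1,177.76 Cr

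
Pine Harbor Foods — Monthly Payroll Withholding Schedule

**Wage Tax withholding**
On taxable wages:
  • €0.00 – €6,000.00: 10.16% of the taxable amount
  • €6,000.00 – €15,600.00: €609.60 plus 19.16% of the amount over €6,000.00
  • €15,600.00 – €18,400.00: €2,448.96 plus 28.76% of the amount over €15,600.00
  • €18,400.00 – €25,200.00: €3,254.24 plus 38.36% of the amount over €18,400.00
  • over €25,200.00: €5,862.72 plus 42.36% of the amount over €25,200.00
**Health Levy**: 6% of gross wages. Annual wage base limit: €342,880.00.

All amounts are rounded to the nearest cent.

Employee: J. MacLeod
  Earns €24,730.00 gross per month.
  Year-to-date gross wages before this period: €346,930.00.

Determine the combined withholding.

€5,682.43

Wage Tax: taxable = €24,730.00
  €3,254.24 + 38.36% × (€24,730.00 − €18,400.00) = €3,254.24 + 38.36% × €6,330.00 = €5,682.43
Health Levy: YTD €346,930.00 ≥ cap €342,880.00 → €0.00
Total: €5,682.43 + €0.00 = €5,682.43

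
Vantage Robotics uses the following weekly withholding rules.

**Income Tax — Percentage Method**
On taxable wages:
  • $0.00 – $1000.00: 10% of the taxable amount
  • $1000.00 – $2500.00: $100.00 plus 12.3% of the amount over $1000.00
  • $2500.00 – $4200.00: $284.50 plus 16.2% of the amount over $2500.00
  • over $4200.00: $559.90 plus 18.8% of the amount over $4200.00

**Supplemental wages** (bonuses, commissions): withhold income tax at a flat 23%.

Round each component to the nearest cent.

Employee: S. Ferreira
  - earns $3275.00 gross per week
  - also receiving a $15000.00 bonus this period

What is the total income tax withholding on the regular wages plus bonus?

Income Tax: taxable = $3275.00
  $284.50 + 16.2% × ($3275.00 − $2500.00) = $284.50 + 16.2% × $775.00 = $410.05
Supplemental (23% flat on bonus): 23% × $15000.00 = $3450.00
Total income tax: $410.05 + $3450.00 = $3860.05

$3860.05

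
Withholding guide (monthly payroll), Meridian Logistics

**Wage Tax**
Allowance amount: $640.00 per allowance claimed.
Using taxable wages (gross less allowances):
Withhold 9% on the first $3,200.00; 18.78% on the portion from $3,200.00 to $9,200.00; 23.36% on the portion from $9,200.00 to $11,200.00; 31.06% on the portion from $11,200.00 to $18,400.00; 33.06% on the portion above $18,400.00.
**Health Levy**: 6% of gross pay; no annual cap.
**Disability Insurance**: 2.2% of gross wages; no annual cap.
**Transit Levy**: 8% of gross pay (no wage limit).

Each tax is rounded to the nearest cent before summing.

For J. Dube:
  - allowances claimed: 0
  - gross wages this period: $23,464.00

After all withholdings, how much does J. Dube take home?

Wage Tax: taxable = $23,464.00
  $4,118.32 + 33.06% × ($23,464.00 − $18,400.00) = $4,118.32 + 33.06% × $5,064.00 = $5,792.48
Health Levy: 6% × $23,464.00 = $1,407.84
Disability Insurance: 2.2% × $23,464.00 = $516.21
Transit Levy: 8% × $23,464.00 = $1,877.12
Total withheld: $5,792.48 + $1,407.84 + $516.21 + $1,877.12 = $9,593.65
Net pay: $23,464.00 − $9,593.65 = $13,870.35

$13,870.35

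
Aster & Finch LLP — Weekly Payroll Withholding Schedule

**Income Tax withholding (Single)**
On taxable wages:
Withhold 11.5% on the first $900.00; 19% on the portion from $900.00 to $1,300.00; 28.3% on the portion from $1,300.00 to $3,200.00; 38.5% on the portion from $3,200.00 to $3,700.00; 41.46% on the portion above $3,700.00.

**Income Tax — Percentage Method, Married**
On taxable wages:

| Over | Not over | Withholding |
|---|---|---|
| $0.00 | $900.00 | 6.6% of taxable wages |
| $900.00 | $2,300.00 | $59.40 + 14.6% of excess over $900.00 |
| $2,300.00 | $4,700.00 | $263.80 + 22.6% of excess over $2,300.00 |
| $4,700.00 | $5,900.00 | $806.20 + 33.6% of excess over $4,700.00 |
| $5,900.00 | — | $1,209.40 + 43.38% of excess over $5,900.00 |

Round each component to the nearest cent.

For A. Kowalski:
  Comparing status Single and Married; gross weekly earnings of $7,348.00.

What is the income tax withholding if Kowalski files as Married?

Income Tax (Married): taxable = $7,348.00
  $1,209.40 + 43.38% × ($7,348.00 − $5,900.00) = $1,209.40 + 43.38% × $1,448.00 = $1,837.54

$1,837.54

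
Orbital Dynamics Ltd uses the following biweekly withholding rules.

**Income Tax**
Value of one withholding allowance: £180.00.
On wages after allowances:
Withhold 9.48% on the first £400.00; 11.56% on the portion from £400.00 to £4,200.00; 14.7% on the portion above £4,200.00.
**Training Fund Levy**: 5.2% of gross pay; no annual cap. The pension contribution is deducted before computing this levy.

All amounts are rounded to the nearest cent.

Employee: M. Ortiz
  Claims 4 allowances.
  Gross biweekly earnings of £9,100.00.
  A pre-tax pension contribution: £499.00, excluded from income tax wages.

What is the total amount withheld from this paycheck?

£1,465.56

Income Tax: taxable = £9,100.00 − £499.00 − 4×£180.00 = £7,881.00
  £477.20 + 14.7% × (£7,881.00 − £4,200.00) = £477.20 + 14.7% × £3,681.00 = £1,018.31
Training Fund Levy: 5.2% × £8,601.00 = £447.25
Total: £1,018.31 + £447.25 = £1,465.56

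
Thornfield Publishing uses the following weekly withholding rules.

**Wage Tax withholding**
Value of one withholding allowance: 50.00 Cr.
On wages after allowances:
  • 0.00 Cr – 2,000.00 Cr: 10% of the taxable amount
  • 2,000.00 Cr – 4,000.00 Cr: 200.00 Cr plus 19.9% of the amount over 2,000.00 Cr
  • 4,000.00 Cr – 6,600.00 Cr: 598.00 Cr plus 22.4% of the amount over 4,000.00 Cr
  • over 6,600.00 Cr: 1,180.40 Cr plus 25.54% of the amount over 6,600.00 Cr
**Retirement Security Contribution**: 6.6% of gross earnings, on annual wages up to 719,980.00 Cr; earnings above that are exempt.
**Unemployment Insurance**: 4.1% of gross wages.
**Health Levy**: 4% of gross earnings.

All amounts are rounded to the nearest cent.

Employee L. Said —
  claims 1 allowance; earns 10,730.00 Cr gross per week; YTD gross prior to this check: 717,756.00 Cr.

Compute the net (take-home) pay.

Wage Tax: taxable = 10,730.00 Cr − 1×50.00 Cr = 10,680.00 Cr
  1,180.40 Cr + 25.54% × (10,680.00 Cr − 6,600.00 Cr) = 1,180.40 Cr + 25.54% × 4,080.00 Cr = 2,222.43 Cr
Retirement Security Contribution: cap 719,980.00 Cr − YTD 717,756.00 Cr = 2,224.00 Cr subject; 6.6% × 2,224.00 Cr = 146.78 Cr
Unemployment Insurance: 4.1% × 10,730.00 Cr = 439.93 Cr
Health Levy: 4% × 10,730.00 Cr = 429.20 Cr
Total withheld: 2,222.43 Cr + 146.78 Cr + 439.93 Cr + 429.20 Cr = 3,238.34 Cr
Net pay: 10,730.00 Cr − 3,238.34 Cr = 7,491.66 Cr

7,491.66 Cr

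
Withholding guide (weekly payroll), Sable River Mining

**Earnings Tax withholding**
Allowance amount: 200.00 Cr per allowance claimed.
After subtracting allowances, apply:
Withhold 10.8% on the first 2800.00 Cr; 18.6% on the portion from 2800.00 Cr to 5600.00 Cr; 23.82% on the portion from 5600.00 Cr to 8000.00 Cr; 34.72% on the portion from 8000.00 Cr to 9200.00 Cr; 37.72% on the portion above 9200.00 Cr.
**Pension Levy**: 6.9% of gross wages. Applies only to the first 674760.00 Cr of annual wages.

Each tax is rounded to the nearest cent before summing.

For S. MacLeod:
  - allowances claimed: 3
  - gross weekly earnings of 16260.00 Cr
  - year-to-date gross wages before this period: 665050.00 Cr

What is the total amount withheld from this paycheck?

Earnings Tax: taxable = 16260.00 Cr − 3×200.00 Cr = 15660.00 Cr
  1811.52 Cr + 37.72% × (15660.00 Cr − 9200.00 Cr) = 1811.52 Cr + 37.72% × 6460.00 Cr = 4248.23 Cr
Pension Levy: cap 674760.00 Cr − YTD 665050.00 Cr = 9710.00 Cr subject; 6.9% × 9710.00 Cr = 669.99 Cr
Total: 4248.23 Cr + 669.99 Cr = 4918.22 Cr

4918.22 Cr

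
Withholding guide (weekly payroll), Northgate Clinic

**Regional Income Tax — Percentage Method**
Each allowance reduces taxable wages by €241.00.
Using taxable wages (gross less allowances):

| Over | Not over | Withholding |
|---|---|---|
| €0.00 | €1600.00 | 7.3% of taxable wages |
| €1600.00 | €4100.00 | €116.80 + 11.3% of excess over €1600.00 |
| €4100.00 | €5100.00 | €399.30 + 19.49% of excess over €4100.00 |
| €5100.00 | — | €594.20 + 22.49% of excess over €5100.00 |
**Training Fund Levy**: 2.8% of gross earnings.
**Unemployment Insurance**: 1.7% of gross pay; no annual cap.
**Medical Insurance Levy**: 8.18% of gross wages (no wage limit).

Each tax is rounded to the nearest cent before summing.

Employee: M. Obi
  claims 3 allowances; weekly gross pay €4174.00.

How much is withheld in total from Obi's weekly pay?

Regional Income Tax: taxable = €4174.00 − 3×€241.00 = €3451.00
  €116.80 + 11.3% × (€3451.00 − €1600.00) = €116.80 + 11.3% × €1851.00 = €325.96
Training Fund Levy: 2.8% × €4174.00 = €116.87
Unemployment Insurance: 1.7% × €4174.00 = €70.96
Medical Insurance Levy: 8.18% × €4174.00 = €341.43
Total: €325.96 + €116.87 + €70.96 + €341.43 = €855.22

€855.22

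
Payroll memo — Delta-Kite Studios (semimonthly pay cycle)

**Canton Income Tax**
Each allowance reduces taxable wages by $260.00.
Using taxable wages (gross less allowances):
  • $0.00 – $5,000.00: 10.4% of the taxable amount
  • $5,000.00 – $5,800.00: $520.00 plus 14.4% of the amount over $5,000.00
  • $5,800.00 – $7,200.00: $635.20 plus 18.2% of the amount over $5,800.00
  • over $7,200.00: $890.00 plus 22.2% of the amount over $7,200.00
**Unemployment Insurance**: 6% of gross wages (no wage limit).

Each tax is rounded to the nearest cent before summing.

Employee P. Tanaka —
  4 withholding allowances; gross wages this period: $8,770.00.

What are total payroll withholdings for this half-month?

$1,533.86

Canton Income Tax: taxable = $8,770.00 − 4×$260.00 = $7,730.00
  $890.00 + 22.2% × ($7,730.00 − $7,200.00) = $890.00 + 22.2% × $530.00 = $1,007.66
Unemployment Insurance: 6% × $8,770.00 = $526.20
Total: $1,007.66 + $526.20 = $1,533.86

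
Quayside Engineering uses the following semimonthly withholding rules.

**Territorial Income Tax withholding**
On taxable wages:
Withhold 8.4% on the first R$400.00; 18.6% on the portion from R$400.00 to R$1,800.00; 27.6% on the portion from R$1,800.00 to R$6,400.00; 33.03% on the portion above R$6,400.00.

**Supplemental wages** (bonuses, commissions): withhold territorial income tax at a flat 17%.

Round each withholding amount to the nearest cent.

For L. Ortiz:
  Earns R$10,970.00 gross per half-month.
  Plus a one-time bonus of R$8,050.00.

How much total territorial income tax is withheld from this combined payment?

R$4,441.57

Territorial Income Tax: taxable = R$10,970.00
  R$1,563.60 + 33.03% × (R$10,970.00 − R$6,400.00) = R$1,563.60 + 33.03% × R$4,570.00 = R$3,073.07
Supplemental (17% flat on bonus): 17% × R$8,050.00 = R$1,368.50
Total territorial income tax: R$3,073.07 + R$1,368.50 = R$4,441.57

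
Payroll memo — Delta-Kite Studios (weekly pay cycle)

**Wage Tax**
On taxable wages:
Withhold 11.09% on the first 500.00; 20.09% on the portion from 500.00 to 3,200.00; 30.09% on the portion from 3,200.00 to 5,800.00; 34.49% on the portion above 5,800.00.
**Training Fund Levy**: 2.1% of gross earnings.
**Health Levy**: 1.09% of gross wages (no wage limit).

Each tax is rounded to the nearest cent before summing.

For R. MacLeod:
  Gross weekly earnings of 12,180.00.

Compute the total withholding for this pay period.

Wage Tax: taxable = 12,180.00
  1,380.22 + 34.49% × (12,180.00 − 5,800.00) = 1,380.22 + 34.49% × 6,380.00 = 3,580.68
Training Fund Levy: 2.1% × 12,180.00 = 255.78
Health Levy: 1.09% × 12,180.00 = 132.76
Total: 3,580.68 + 255.78 + 132.76 = 3,969.22

3,969.22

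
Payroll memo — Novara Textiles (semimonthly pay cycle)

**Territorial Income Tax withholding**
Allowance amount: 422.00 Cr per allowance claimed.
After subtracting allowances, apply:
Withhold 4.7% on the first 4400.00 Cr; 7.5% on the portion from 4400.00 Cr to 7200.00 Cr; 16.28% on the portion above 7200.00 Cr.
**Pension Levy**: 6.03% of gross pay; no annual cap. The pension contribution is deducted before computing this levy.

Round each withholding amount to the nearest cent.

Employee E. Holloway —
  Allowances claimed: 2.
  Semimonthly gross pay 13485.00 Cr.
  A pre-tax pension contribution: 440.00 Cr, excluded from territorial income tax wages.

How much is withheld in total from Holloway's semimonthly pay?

2017.57 Cr

Territorial Income Tax: taxable = 13485.00 Cr − 440.00 Cr − 2×422.00 Cr = 12201.00 Cr
  416.80 Cr + 16.28% × (12201.00 Cr − 7200.00 Cr) = 416.80 Cr + 16.28% × 5001.00 Cr = 1230.96 Cr
Pension Levy: 6.03% × 13045.00 Cr = 786.61 Cr
Total: 1230.96 Cr + 786.61 Cr = 2017.57 Cr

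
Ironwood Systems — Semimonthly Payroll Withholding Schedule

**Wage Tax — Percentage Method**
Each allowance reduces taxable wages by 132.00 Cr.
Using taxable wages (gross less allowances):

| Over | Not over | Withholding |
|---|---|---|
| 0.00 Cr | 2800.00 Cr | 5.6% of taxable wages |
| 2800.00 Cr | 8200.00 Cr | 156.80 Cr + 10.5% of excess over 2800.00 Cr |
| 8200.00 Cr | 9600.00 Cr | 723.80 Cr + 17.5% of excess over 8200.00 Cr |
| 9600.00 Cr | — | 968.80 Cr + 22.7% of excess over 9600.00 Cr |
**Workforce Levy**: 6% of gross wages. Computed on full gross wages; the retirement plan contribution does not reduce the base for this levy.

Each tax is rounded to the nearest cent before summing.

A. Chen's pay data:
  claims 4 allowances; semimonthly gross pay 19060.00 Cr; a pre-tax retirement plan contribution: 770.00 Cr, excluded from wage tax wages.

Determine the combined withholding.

Wage Tax: taxable = 19060.00 Cr − 770.00 Cr − 4×132.00 Cr = 17762.00 Cr
  968.80 Cr + 22.7% × (17762.00 Cr − 9600.00 Cr) = 968.80 Cr + 22.7% × 8162.00 Cr = 2821.57 Cr
Workforce Levy: 6% × 19060.00 Cr = 1143.60 Cr
Total: 2821.57 Cr + 1143.60 Cr = 3965.17 Cr

3965.17 Cr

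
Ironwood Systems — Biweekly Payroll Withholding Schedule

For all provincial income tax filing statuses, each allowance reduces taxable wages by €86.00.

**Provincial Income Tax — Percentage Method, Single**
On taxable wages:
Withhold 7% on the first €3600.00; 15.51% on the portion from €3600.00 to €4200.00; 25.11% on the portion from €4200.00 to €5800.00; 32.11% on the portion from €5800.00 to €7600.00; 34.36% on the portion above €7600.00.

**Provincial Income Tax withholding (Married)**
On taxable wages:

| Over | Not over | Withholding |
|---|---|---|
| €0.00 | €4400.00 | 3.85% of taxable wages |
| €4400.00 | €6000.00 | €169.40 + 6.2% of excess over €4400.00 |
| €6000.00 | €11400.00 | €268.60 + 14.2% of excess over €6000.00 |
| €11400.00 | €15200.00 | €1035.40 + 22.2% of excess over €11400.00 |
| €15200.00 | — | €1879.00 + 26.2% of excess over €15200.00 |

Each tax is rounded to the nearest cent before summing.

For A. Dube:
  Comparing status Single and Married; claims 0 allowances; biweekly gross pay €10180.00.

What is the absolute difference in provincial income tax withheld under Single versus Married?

Provincial Income Tax (Single): taxable = €10180.00
  €1324.80 + 34.36% × (€10180.00 − €7600.00) = €1324.80 + 34.36% × €2580.00 = €2211.29
Provincial Income Tax (Married): taxable = €10180.00
  €268.60 + 14.2% × (€10180.00 − €6000.00) = €268.60 + 14.2% × €4180.00 = €862.16
Difference: |€2211.29 − €862.16| = €1349.13 (higher under Single)

€1349.13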